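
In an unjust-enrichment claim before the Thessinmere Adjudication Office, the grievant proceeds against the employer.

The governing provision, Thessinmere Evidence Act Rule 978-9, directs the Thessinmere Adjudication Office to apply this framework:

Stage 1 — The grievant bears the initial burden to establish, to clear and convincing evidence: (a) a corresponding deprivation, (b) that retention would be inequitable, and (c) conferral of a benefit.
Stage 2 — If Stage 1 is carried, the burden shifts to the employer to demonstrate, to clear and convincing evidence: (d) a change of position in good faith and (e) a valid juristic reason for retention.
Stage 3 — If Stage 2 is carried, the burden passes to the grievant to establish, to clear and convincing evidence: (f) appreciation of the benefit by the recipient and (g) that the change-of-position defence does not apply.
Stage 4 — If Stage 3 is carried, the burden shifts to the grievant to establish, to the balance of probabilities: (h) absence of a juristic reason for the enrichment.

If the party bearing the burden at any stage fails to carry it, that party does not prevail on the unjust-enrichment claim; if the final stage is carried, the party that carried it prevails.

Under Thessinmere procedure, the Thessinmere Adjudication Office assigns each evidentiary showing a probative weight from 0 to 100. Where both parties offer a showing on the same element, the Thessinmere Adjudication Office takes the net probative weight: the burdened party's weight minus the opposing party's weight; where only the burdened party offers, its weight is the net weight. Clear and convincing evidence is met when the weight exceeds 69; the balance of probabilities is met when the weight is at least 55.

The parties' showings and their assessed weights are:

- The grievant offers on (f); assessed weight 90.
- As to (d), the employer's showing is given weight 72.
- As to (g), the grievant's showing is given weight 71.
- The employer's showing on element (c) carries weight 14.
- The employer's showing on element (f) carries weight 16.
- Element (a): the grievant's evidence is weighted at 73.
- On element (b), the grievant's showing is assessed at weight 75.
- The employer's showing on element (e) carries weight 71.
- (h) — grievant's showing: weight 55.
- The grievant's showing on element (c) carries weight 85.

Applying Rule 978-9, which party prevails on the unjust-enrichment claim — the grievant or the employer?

At Stage 1 the grievant must meet clear and convincing evidence (weight exceeds 69): on (a) the weight is 73, which does exceed 69, so (a) meets the standard; on (b) the weight is 75, which does exceed 69, so (b) meets the standard; on (c) the weight is 85 less the opposing 14 gives net 71, which does exceed 69, so (c) meets the standard.
  The grievant carries Stage 1; the employer now bears the burden.
At Stage 2 the employer must meet clear and convincing evidence (weight exceeds 69): on (d) the weight is 72, > 69, so (d) meets the standard; on (e) the weight is 71, which does exceed 69, so (e) meets the standard.
  The employer carries Stage 2; the grievant now bears the burden.
At Stage 3 the grievant must meet clear and convincing evidence (weight exceeds 69): on (f) the weight is 90 less the opposing 16 gives net 74, > 69, so (f) meets the standard; on (g) the weight is 71, which does exceed 69, so (g) meets the standard.
  Stage 3 carried; the burden remains with the grievant.
At Stage 4 the grievant must meet the balance of probabilities (weight is at least 55): on (h) the weight is 55, ≥ 55, so (h) meets the standard.
  All elements met at the final stage.
With every stage satisfied, the grievant prevails.

grievant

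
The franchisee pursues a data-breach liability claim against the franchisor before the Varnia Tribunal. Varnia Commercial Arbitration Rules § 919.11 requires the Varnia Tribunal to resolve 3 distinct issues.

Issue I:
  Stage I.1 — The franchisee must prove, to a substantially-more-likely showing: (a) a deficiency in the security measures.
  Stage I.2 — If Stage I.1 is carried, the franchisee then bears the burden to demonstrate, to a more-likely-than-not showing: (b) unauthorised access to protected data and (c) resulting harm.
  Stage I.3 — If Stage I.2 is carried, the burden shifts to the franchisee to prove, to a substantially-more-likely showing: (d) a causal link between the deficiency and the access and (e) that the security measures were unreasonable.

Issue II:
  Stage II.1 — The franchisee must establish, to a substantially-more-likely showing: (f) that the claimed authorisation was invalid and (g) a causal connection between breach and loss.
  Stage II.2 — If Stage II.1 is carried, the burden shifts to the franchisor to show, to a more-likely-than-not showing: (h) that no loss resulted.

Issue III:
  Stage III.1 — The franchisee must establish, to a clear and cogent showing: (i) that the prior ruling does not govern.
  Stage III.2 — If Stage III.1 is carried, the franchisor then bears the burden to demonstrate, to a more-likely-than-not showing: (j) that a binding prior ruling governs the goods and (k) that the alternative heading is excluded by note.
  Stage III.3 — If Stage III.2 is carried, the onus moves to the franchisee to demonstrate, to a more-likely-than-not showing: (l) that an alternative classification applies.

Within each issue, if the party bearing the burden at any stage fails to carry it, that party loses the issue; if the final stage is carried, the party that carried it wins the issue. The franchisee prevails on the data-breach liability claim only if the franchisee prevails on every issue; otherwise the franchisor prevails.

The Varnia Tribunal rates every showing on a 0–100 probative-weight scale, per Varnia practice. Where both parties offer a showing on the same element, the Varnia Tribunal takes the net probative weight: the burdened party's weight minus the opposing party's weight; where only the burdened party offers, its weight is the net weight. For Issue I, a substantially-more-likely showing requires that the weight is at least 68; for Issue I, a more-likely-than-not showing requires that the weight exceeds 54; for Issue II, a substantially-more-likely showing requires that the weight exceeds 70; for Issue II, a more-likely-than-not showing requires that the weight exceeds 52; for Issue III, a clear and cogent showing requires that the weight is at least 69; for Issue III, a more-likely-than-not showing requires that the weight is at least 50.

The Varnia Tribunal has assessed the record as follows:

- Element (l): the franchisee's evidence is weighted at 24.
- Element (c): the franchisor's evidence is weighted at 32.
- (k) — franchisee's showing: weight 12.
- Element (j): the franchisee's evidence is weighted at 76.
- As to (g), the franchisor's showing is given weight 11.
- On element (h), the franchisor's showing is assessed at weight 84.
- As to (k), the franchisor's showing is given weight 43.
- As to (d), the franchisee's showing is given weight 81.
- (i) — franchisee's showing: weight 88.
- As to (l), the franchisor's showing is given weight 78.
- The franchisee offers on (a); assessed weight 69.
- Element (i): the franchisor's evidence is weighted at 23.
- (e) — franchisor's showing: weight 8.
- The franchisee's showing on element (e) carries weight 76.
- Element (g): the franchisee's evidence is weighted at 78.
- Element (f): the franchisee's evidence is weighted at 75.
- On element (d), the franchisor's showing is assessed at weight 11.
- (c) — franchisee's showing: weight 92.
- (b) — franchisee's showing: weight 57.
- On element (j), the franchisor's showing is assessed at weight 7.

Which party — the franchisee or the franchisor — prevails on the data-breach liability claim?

— Issue I —
Stage I.1 (franchisee, a substantially-more-likely showing, weight is at least 68): (a) 69 ≥ 68 — meets.
  Stage I.1 is satisfied; the franchisee continues to bear the burden.
Stage I.2 (franchisee, a more-likely-than-not showing, weight exceeds 54): (b) 57 > 54 — meets; (c) net 92−32=60 > 54 — meets.
  Stage I.2 carried; the burden remains with the franchisee.
Stage I.3 (franchisee, a substantially-more-likely showing, weight is at least 68): (d) net 81−11=70 ≥ 68 — meets; (e) net 76−8=68 ≥ 68 — meets.
  All elements met at the final stage.
With every stage satisfied, the franchisee prevails on this issue.
— Issue II —
Stage II.1 (franchisee, a substantially-more-likely showing, weight exceeds 70): (f) 75 > 70 — meets; (g) net 78−11=67 ≤ 70 — fails.
  Not every element is met, so the franchisee fails to carry Stage II.1.
So the franchisor prevails on this issue.
— Issue III —
Stage III.1 (franchisee, a clear and cogent showing, weight is at least 69): (i) net 88−23=65 < 69 — fails.
  The franchisee does not carry Stage III.1.
The analysis ends at Stage III.1; the franchisor prevails on this issue.
Per-issue: Issue I → franchisee; Issue II → franchisor; Issue III → franchisor. The franchisee must prevail on every issue; overall, the franchisor prevails.

franchisor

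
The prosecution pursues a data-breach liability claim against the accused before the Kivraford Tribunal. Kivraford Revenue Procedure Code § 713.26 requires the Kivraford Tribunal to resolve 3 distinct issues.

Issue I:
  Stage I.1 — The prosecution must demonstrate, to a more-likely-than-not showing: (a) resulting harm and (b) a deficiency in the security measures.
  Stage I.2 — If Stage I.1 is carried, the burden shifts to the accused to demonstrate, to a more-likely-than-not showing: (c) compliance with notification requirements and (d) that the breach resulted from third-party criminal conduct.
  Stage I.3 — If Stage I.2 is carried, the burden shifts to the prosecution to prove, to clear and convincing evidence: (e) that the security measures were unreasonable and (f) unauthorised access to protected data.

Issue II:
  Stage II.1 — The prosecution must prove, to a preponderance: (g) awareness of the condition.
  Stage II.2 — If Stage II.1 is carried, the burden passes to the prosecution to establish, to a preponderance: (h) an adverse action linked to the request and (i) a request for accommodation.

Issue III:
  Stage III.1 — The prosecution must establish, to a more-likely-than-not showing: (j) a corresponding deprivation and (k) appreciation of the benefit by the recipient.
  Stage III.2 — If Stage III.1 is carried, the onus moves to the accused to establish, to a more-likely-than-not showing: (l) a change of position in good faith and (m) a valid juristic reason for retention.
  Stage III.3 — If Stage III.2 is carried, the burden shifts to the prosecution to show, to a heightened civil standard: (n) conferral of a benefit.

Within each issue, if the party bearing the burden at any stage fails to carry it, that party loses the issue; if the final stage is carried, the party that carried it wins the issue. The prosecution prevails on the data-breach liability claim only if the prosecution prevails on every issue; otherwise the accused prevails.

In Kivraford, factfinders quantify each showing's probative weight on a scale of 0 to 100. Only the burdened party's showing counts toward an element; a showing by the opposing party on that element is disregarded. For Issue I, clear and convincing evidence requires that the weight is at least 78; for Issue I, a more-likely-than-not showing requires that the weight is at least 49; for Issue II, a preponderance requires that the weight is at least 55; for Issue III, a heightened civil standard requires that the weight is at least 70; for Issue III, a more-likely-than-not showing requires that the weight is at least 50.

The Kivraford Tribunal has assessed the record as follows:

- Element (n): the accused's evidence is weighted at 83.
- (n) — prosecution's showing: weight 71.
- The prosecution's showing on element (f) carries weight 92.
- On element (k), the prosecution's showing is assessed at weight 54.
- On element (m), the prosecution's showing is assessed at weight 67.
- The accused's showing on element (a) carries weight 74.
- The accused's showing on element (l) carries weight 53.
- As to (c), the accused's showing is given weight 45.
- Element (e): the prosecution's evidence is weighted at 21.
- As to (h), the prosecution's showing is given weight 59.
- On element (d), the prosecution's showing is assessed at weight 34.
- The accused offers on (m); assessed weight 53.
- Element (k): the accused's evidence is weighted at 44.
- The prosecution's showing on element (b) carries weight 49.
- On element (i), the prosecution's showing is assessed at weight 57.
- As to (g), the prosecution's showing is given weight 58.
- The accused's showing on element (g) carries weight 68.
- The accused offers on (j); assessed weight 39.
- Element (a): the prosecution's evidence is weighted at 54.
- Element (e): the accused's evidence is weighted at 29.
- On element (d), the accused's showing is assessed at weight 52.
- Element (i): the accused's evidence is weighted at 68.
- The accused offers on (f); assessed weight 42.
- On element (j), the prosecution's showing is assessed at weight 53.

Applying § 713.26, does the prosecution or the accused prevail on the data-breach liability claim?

— Issue I —
Stage I.1 — burden on prosecution; standard: a more-likely-than-not showing (weight is at least 49).
    (a): 54 (accused's 74 disregarded) ≥ 49 [met]
    (b): 49 ≥ 49 [met]
  Stage I.1 carried; the burden shifts to the accused.
Stage I.2 — burden on accused; standard: a more-likely-than-not showing (weight is at least 49).
    (c): 45 < 49 [not met]
    (d): 52 (prosecution's 34 disregarded) ≥ 49 [met]
  The accused does not carry Stage I.2.
So the prosecution prevails on this issue.
— Issue II —
Stage II.1 — burden on prosecution; standard: a preponderance (weight is at least 55).
    (g): 58 (accused's 68 disregarded) ≥ 55 [met]
  Stage II.1 carried; the burden remains with the prosecution.
Stage II.2 — burden on prosecution; standard: a preponderance (weight is at least 55).
    (h): 59 ≥ 55 [met]
    (i): 57 (accused's 68 disregarded) ≥ 55 [met]
  The prosecution carries the last stage.
Every stage carried; the prosecution prevails on this issue.
— Issue III —
Stage III.1 — burden on prosecution; standard: a more-likely-than-not showing (weight is at least 50).
    (j): 53 (accused's 39 disregarded) ≥ 50 [met]
    (k): 54 (accused's 44 disregarded) ≥ 50 [met]
  Stage III.1 is satisfied; the onus moves to the accused.
Stage III.2 — burden on accused; standard: a more-likely-than-not showing (weight is at least 50).
    (l): 53 ≥ 50 [met]
    (m): 53 (prosecution's 67 disregarded) ≥ 50 [met]
  All elements met. The burden passes to the prosecution.
Stage III.3 — burden on prosecution; standard: a heightened civil standard (weight is at least 70).
    (n): 71 (accused's 83 disregarded) ≥ 70 [met]
  All elements met at the final stage.
With every stage satisfied, the prosecution prevails on this issue.
Per-issue: Issue I → prosecution; Issue II → prosecution; Issue III → prosecution. The prosecution must prevail on every issue; overall, the prosecution prevails.

prosecution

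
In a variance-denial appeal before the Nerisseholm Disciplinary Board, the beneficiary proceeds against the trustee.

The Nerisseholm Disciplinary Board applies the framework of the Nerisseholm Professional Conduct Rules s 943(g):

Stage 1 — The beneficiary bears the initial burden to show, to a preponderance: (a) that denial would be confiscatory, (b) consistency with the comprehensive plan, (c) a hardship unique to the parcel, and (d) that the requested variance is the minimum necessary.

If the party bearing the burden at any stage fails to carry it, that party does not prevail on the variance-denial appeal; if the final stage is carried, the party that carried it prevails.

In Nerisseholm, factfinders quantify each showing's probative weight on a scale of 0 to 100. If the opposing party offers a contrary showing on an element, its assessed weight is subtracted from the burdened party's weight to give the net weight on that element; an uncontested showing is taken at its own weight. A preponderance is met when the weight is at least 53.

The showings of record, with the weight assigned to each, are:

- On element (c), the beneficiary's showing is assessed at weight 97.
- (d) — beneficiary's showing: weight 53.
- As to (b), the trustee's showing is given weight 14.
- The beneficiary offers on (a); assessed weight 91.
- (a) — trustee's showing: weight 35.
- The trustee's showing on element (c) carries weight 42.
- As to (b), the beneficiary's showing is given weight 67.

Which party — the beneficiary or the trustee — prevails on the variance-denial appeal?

beneficiary

At Stage 1 the beneficiary must meet a preponderance (weight is at least 53): on (a) the weight is 91 less the opposing 35 gives net 56, ≥ 53, so (a) meets the standard; on (b) the weight is 67 less the opposing 14 gives net 53, which does reach 53, so (b) meets the standard; on (c) the weight is 97 less the opposing 42 gives net 55, which does reach 53, so (c) meets the standard; on (d) the weight is 53, ≥ 53, so (d) meets the standard.
  Stage 1 carried; the final stage is satisfied.
With every stage satisfied, the beneficiary prevails.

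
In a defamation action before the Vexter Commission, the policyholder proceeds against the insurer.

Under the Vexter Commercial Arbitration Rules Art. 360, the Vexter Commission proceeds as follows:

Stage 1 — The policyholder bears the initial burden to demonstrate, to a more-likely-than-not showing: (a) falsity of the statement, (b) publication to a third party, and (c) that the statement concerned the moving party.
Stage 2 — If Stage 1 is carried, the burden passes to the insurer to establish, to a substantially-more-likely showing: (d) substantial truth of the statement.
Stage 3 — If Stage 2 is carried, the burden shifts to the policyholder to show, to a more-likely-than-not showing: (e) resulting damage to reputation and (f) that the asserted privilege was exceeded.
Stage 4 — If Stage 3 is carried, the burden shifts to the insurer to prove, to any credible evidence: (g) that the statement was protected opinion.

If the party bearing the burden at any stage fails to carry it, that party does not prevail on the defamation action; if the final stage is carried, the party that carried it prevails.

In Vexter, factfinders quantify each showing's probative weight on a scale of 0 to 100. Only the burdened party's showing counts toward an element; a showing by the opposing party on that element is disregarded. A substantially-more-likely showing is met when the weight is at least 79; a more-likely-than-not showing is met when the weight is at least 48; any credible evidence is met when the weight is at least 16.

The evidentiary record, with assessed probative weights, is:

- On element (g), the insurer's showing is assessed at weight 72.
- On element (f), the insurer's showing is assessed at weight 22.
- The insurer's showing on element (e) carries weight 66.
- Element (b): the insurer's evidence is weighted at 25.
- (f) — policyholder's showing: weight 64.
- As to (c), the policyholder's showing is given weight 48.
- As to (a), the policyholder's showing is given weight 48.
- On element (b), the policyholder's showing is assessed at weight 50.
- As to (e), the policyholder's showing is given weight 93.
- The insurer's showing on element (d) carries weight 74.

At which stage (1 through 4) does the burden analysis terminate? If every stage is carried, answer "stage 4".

stage 2

At Stage 1 the policyholder must meet a more-likely-than-not showing (weight is at least 48): on (a) the weight is 48, which does reach 48, so (a) meets the standard; on (b) the weight is 50 (the insurer's 25 is given no effect), ≥ 48, so (b) meets the standard; on (c) the weight is 48, ≥ 48, so (c) meets the standard.
  Stage 1 is satisfied; the onus moves to the insurer.
At Stage 2 the insurer must meet a substantially-more-likely showing (weight is at least 79): on (d) the weight is 74, < 79, so (d) does not meet the standard.
  The insurer does not carry Stage 2.
The analysis ends at Stage 2; the policyholder prevails.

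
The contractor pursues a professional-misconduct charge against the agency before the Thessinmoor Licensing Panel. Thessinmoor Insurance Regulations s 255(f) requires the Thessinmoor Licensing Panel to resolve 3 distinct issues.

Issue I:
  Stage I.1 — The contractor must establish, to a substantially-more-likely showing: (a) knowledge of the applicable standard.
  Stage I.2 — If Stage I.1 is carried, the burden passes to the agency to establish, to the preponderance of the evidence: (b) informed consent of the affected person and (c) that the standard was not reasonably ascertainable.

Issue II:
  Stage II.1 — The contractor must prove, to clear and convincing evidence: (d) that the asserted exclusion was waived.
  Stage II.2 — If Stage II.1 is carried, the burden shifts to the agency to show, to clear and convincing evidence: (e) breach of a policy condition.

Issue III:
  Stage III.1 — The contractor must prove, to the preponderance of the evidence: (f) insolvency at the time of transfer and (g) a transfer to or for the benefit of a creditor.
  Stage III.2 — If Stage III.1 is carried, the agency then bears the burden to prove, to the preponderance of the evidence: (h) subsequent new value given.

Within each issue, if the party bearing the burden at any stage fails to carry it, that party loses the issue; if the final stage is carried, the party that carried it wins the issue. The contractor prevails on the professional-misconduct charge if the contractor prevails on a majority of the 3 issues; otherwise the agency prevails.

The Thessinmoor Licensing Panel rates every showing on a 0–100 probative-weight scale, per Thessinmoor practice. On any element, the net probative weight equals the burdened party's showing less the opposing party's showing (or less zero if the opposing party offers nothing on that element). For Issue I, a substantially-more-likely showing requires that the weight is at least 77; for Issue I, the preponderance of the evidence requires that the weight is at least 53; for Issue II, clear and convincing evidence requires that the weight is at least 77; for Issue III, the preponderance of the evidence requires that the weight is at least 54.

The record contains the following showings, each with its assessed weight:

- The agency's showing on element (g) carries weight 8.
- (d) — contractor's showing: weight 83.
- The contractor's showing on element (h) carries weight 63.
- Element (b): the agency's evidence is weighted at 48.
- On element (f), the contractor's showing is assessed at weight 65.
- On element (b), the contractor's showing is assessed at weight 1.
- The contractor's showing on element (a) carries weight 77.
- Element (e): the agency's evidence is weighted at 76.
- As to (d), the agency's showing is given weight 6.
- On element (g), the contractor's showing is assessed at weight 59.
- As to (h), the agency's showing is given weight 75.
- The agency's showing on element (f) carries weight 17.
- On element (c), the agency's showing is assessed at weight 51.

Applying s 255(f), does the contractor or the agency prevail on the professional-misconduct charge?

— Issue I —
At Stage I.1 the contractor must meet a substantially-more-likely showing (weight is at least 77): on (a) the weight is 77, which does reach 77, so (a) meets the standard.
  All elements met. The burden passes to the agency.
At Stage I.2 the agency must meet the preponderance of the evidence (weight is at least 53): on (b) the weight is 48 less the opposing 1 gives net 47, which does not reach 53, so (b) does not meet the standard; on (c) the weight is 51, which does not reach 53, so (c) does not meet the standard.
  The agency does not carry Stage I.2.
The contractor prevails on this issue.
— Issue II —
At Stage II.1 the contractor must meet clear and convincing evidence (weight is at least 77): on (d) the weight is 83 less the opposing 6 gives net 77, ≥ 77, so (d) meets the standard.
  All elements met. The burden passes to the agency.
At Stage II.2 the agency must meet clear and convincing evidence (weight is at least 77): on (e) the weight is 76, which does not reach 77, so (e) does not meet the standard.
  Stage II.2 not carried; the agency fails its burden.
The analysis ends at Stage II.2; the contractor prevails on this issue.
— Issue III —
Stage III.1 — burden on contractor; standard: the preponderance of the evidence (weight is at least 54).
    (f): 65 − 17 = 48 < 54 [not met]
    (g): 59 − 8 = 51 < 54 [not met]
  Stage III.1 not carried; the contractor fails its burden.
The analysis ends at Stage III.1; the agency prevails on this issue.
Per-issue: Issue I → contractor; Issue II → contractor; Issue III → agency. The contractor must prevail on a majority of issues; overall, the contractor prevails.

contractor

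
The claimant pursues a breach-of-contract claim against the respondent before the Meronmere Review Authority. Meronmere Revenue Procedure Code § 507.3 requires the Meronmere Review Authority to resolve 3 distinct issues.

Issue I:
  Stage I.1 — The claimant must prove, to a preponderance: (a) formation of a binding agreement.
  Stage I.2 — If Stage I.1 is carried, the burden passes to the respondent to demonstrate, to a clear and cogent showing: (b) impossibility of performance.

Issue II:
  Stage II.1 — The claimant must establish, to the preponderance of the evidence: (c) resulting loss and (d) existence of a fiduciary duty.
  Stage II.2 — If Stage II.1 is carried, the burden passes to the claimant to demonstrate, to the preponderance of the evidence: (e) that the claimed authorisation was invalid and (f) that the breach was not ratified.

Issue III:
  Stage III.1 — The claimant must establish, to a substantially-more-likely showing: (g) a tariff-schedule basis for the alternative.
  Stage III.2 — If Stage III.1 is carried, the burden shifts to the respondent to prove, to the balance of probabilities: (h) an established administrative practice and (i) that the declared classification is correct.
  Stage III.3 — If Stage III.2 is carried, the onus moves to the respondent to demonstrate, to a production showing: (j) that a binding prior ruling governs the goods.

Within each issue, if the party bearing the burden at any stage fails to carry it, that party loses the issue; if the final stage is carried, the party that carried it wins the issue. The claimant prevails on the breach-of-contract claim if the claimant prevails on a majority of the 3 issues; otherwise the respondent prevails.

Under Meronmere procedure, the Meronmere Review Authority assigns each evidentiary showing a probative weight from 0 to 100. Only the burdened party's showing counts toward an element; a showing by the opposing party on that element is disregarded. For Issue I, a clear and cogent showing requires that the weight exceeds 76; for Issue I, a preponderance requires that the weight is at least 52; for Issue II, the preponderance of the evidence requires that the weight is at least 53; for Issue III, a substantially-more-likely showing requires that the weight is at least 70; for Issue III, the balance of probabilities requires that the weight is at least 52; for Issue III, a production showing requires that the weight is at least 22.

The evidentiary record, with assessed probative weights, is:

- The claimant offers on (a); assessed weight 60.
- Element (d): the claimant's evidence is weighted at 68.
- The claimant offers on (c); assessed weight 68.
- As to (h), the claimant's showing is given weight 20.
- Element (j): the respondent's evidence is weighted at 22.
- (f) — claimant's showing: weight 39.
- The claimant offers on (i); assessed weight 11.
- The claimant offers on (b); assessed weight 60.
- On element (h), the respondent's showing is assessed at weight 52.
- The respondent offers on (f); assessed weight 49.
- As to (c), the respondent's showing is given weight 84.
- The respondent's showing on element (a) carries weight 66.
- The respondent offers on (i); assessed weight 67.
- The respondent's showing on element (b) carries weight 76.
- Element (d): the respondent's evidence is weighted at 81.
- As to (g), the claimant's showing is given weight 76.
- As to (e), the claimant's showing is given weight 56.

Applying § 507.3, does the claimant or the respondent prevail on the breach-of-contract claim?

— Issue I —
Stage I.1 — burden on claimant; standard: a preponderance (weight is at least 52).
    (a): 60 (respondent's 66 disregarded) ≥ 52 [met]
  Stage I.1 carried; the burden shifts to the respondent.
Stage I.2 — burden on respondent; standard: a clear and cogent showing (weight exceeds 76).
    (b): 76 (claimant's 60 disregarded) ≤ 76 [not met]
  The respondent does not carry Stage I.2.
The claimant prevails on this issue.
— Issue II —
Stage II.1 — burden on claimant; standard: the preponderance of the evidence (weight is at least 53).
    (c): 68 (respondent's 84 disregarded) ≥ 53 [met]
    (d): 68 (respondent's 81 disregarded) ≥ 53 [met]
  Stage II.1 carried; the burden remains with the claimant.
Stage II.2 — burden on claimant; standard: the preponderance of the evidence (weight is at least 53).
    (e): 56 ≥ 53 [met]
    (f): 39 (respondent's 49 disregarded) < 53 [not met]
  Not every element is met, so the claimant fails to carry Stage II.2.
The respondent prevails on this issue.
— Issue III —
At Stage III.1 the claimant must meet a substantially-more-likely showing (weight is at least 70): on (g) the weight is 76, which does reach 70, so (g) meets the standard.
  The claimant carries Stage III.1; the respondent now bears the burden.
At Stage III.2 the respondent must meet the balance of probabilities (weight is at least 52): on (h) the weight is 52 (the claimant's 20 is given no effect), ≥ 52, so (h) meets the standard; on (i) the weight is 67 (the claimant's 11 is given no effect), which does reach 52, so (i) meets the standard.
  Stage III.2 carried; the burden remains with the respondent.
At Stage III.3 the respondent must meet a production showing (weight is at least 22): on (j) the weight is 22, ≥ 22, so (j) meets the standard.
  Stage III.3 carried; the final stage is satisfied.
With every stage satisfied, the respondent prevails on this issue.
Per-issue: Issue I → claimant; Issue II → respondent; Issue III → respondent. The claimant must prevail on a majority of issues; overall, the respondent prevails.

respondent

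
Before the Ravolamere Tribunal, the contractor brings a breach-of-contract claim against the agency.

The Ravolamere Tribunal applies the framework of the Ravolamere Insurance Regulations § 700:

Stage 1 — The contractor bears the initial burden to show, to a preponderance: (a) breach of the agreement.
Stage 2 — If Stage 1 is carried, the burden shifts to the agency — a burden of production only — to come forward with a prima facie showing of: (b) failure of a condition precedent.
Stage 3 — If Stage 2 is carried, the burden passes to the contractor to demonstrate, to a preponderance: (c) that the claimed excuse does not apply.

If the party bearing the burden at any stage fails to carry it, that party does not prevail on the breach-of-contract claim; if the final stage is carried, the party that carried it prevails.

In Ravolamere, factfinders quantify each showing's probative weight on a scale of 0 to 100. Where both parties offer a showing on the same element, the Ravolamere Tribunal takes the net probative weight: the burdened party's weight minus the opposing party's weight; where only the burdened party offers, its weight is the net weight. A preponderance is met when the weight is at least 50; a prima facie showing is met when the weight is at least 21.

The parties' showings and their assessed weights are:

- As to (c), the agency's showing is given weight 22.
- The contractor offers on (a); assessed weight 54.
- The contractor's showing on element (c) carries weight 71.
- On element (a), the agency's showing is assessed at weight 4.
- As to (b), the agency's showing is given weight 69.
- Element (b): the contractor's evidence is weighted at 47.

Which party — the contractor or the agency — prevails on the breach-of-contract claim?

agency

At Stage 1 the contractor must meet a preponderance (weight is at least 50): on (a) the weight is 54 less the opposing 4 gives net 50, which does reach 50, so (a) meets the standard.
  All elements met. The burden passes to the agency.
At Stage 2 the agency must meet a prima facie showing (weight is at least 21): on (b) the weight is 69 less the opposing 47 gives net 22, which does reach 21, so (b) meets the standard.
  The agency carries Stage 2; the contractor now bears the burden.
At Stage 3 the contractor must meet a preponderance (weight is at least 50): on (c) the weight is 71 less the opposing 22 gives net 49, < 50, so (c) does not meet the standard.
  Not every element is met, so the contractor fails to carry Stage 3.
The analysis ends at Stage 3; the agency prevails.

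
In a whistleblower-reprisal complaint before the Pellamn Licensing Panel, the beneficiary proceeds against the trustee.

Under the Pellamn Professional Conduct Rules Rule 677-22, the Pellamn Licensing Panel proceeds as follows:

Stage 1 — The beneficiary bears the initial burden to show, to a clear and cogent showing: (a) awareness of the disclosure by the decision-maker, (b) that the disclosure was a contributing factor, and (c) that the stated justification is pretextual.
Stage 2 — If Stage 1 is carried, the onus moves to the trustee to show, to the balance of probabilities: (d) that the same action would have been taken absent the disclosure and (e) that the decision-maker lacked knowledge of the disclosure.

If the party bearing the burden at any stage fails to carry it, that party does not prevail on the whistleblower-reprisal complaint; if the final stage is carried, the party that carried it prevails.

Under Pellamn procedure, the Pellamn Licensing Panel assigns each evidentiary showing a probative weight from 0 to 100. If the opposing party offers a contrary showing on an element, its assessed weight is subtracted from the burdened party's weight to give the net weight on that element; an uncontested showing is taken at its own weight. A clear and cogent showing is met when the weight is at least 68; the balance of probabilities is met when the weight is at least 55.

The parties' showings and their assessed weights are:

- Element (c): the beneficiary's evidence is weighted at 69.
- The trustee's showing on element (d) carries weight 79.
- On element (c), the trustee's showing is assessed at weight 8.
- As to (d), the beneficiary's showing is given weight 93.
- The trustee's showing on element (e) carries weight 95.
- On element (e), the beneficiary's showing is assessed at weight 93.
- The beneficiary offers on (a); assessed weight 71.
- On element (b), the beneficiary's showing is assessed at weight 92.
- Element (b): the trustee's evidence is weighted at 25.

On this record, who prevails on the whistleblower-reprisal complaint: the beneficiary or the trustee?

trustee

At Stage 1 the beneficiary must meet a clear and cogent showing (weight is at least 68): on (a) the weight is 71, which does reach 68, so (a) meets the standard; on (b) the weight is 92 less the opposing 25 gives net 67, < 68, so (b) does not meet the standard; on (c) the weight is 69 less the opposing 8 gives net 61, which does not reach 68, so (c) does not meet the standard.
  Not every element is met, so the beneficiary fails to carry Stage 1.
The trustee prevails.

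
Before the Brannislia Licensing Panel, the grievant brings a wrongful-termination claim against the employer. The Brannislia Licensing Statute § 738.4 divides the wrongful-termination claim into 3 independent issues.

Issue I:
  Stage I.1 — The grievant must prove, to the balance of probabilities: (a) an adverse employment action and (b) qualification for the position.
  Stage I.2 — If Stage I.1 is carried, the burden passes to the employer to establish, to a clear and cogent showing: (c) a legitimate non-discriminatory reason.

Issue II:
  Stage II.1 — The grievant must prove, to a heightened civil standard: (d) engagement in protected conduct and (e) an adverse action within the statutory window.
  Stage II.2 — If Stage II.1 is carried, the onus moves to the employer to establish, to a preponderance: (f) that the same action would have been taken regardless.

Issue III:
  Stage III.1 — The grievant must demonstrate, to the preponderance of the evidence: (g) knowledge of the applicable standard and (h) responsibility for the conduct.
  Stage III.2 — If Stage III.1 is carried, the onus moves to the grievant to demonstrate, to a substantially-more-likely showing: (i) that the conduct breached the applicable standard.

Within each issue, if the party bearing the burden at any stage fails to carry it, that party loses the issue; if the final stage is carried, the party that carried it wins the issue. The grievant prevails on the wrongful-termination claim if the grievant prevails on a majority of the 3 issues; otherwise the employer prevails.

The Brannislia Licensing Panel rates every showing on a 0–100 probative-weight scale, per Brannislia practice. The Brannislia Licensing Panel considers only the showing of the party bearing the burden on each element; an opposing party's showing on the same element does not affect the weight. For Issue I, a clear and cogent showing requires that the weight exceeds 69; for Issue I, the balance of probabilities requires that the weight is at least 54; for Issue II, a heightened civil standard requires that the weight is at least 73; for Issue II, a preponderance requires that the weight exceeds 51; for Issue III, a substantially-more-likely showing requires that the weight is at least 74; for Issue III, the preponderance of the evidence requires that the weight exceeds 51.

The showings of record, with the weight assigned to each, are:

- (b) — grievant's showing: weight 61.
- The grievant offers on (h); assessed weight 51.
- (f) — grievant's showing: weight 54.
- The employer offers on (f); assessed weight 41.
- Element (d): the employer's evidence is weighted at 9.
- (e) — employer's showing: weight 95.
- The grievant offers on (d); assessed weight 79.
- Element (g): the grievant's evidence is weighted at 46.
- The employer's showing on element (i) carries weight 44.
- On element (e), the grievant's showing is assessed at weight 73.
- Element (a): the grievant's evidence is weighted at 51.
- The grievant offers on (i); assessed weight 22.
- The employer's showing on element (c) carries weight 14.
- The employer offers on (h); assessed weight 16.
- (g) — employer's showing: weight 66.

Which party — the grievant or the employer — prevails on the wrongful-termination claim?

— Issue I —
Stage I.1 — burden on grievant; standard: the balance of probabilities (weight is at least 54).
    (a): 51 < 54 [not met]
    (b): 61 ≥ 54 [met]
  Stage I.1 not carried; the grievant fails its burden.
The analysis ends at Stage I.1; the employer prevails on this issue.
— Issue II —
Stage II.1 (grievant, a heightened civil standard, weight is at least 73): (d) 79 (employer's 9 disregarded) ≥ 73 — meets; (e) 73 (employer's 95 disregarded) ≥ 73 — meets.
  All elements met. The burden passes to the employer.
Stage II.2 (employer, a preponderance, weight exceeds 51): (f) 41 (grievant's 54 disregarded) ≤ 51 — fails.
  The employer does not carry Stage II.2.
The grievant prevails on this issue.
— Issue III —
Stage III.1 (grievant, the preponderance of the evidence, weight exceeds 51): (g) 46 (employer's 66 disregarded) ≤ 51 — fails; (h) 51 (employer's 16 disregarded) ≤ 51 — fails.
  The grievant does not carry Stage III.1.
The analysis ends at Stage III.1; the employer prevails on this issue.
Per-issue: Issue I → employer; Issue II → grievant; Issue III → employer. The grievant must prevail on a majority of issues; overall, the employer prevails.

employer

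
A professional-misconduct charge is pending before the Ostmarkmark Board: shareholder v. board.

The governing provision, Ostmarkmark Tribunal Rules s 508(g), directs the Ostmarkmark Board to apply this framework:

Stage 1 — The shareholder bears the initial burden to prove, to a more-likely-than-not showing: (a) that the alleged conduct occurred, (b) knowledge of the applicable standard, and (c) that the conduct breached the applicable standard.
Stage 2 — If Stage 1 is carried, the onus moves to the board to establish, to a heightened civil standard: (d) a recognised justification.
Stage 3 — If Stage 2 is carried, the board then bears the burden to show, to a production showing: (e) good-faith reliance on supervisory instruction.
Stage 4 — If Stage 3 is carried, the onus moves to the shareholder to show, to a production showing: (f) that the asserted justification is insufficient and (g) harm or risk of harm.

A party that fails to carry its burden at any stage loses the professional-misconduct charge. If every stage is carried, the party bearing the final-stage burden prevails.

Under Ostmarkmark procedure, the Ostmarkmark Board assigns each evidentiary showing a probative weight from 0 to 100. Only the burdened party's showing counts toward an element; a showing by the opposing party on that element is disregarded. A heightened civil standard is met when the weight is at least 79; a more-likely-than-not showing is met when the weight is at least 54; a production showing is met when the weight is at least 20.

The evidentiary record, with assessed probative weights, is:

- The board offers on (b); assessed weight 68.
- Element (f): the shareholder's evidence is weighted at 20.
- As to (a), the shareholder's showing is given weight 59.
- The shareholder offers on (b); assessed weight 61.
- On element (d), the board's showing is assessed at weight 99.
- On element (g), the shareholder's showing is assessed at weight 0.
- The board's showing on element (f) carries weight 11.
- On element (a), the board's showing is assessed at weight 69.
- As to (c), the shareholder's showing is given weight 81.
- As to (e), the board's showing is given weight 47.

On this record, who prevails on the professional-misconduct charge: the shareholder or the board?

Stage 1 (shareholder, a more-likely-than-not showing, weight is at least 54): (a) 59 (board's 69 disregarded) ≥ 54 — meets; (b) 61 (board's 68 disregarded) ≥ 54 — meets; (c) 81 ≥ 54 — meets.
  The shareholder carries Stage 1; the board now bears the burden.
Stage 2 (board, a heightened civil standard, weight is at least 79): (d) 99 ≥ 79 — meets.
  Stage 2 is satisfied; the board continues to bear the burden.
Stage 3 (board, a production showing, weight is at least 20): (e) 47 ≥ 20 — meets.
  The board carries Stage 3; the shareholder now bears the burden.
Stage 4 (shareholder, a production showing, weight is at least 20): (f) 20 (board's 11 disregarded) ≥ 20 — meets; (g) 0 < 20 — fails.
  The shareholder does not carry Stage 4.
The analysis ends at Stage 4; the board prevails.

board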